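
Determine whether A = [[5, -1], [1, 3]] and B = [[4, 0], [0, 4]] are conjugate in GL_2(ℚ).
Both have characteristic polynomial (x - 4)^2, but the minimal polynomial of A is (x - 4)^2 while the minimal polynomial of B is x - 4. The minimal polynomial is a similarity invariant, so A and B are not similar.

No.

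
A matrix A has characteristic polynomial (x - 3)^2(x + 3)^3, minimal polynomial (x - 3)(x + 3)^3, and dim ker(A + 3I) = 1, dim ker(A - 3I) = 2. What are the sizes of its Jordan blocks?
Jordan blocks: (-3, 3), (3, 1), (3, 1)

λ = -3: algebraic multiplicity 3 (exponent in χ_A), largest block size 3 (exponent in m_A), 1 block (geometric multiplicity). This forces block sizes [3].
λ = 3: algebraic multiplicity 2 (exponent in χ_A), largest block size 1 (exponent in m_A), 2 blocks (geometric multiplicity). These force block sizes [1, 1].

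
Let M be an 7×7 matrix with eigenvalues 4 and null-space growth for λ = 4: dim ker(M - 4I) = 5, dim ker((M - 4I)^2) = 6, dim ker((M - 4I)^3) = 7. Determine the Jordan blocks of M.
Jordan blocks: (4, 3), (4, 1), (4, 1), (4, 1), (4, 1)

λ = 4: successive nullity increments [5, 1, 1] count blocks of size ≥ k; block sizes are [3, 1, 1, 1, 1].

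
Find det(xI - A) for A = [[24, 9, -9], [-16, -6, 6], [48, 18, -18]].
χ_A(x) = x^3

xI - A = [[x - 24, -9, 9], [16, x + 6, -6], [-48, -18, x + 18]].

Expanding det(xI - A) along the first row:
det(xI - A) = + (x - 24)·det([[x + 6, -6], [-18, x + 18]]) - (-9)·det([[16, -6], [-48, x + 18]]) + (9)·det([[16, x + 6], [-48, -18]]).

Evaluating gives χ_A(x) = x^3.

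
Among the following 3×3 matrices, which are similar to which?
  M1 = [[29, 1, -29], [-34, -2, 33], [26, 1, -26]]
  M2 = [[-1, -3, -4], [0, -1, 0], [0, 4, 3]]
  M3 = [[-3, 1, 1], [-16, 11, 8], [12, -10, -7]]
1 class: {M1, M2, M3}

Characteristic polynomials: χ_{M1} = (x - 3)(x + 1)^2, χ_{M2} = (x - 3)(x + 1)^2, χ_{M3} = (x - 3)(x + 1)^2.

{M1, M2, M3}: invariant factors (x - 3)(x + 1)^2.

Matrices are similar if and only if their invariant-factor lists agree; the partition into similarity classes is {M1, M2, M3}.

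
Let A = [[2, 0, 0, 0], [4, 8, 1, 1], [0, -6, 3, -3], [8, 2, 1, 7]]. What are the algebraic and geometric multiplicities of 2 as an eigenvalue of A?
The characteristic polynomial is (x - 6)^3(x - 2), so the factor x - 2 appears with exponent 1: the algebraic multiplicity is 1.

rank(A - 2I) = 3, so the eigenspace has dimension 4 - 3 = 1: the geometric multiplicity is 1.

algebraic multiplicity 1, geometric multiplicity 1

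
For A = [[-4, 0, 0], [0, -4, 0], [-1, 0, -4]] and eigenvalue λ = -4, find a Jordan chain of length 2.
v_1 = [[-1, -2, 1]]^T, v_2 = [[0, 0, 1]]^T

We seek v_1 ∈ ker((A + 4I)^2) \ ker(A + 4I), then set v_{i+1} = (A + 4I) v_i.

One such chain is v_1 = [[-1, -2, 1]]^T, v_2 = [[0, 0, 1]]^T. Check: (A + 4I) v_2 = [[0, 0, 0]]^T = 0.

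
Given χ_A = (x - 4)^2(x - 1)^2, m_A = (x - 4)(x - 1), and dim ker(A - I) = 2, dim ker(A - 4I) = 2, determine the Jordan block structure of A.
Jordan blocks: (1, 1), (1, 1), (4, 1), (4, 1)

λ = 1: algebraic multiplicity 2 (exponent in χ_A), largest block size 1 (exponent in m_A), 2 blocks (geometric multiplicity). These force block sizes [1, 1].
λ = 4: algebraic multiplicity 2 (exponent in χ_A), largest block size 1 (exponent in m_A), 2 blocks (geometric multiplicity). These force block sizes [1, 1].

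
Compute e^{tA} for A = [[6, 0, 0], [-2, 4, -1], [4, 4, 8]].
e^{tA} = [[e^{6*t}, 0, 0], [-2*t*e^{6*t}, (1 - 2*t)*e^{6*t}, -t*e^{6*t}], [4*t*e^{6*t}, 4*t*e^{6*t}, (2*t + 1)*e^{6*t}]]

A has Jordan form J = [[6, 1, 0], [0, 6, 0], [0, 0, 6]] with A = PJP^{-1}, so e^{tA} = P e^{tJ} P^{-1}.

For a Jordan block J_k(λ), e^{tJ_k(λ)} = e^{λt} · (I + tN + t^2 N^2/2! + ... + t^{k-1} N^{k-1}/(k-1)!) where N is the nilpotent superdiagonal part.

Assembling the blocks and conjugating back gives the entries of e^{tA} as shown above.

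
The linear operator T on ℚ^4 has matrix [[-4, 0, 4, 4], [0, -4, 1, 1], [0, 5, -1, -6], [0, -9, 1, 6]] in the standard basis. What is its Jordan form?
The characteristic polynomial is det(xI - A) = (x - 5)(x + 2)^2(x + 4), so the eigenvalues are -4 (algebraic multiplicity 1), -2 (algebraic multiplicity 2), 5 (algebraic multiplicity 1).

For λ = -4: algebraic multiplicity 1 gives one 1×1 block.

For λ = -2: rank(A + 2I) = 3, rank((A + 2I)^2) = 2. The eigenspace has dimension 4 - 3 = 1, so there is 1 Jordan block; the rank sequence gives block sizes [2].

For λ = 5: algebraic multiplicity 1 gives one 1×1 block.

Assembling the blocks gives the Jordan form J above.

J = [[-4, 0, 0, 0], [0, -2, 1, 0], [0, 0, -2, 0], [0, 0, 0, 5]]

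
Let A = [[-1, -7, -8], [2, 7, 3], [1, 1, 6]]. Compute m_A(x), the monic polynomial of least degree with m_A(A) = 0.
m_A(x) = (x - 4)^3

The characteristic polynomial factors as (x - 4)^3. The minimal polynomial is ∏(x - λ)^{k_λ} where k_λ is the size of the largest Jordan block at λ.

For λ = 4: rank(A - 4I) = 2, and the largest Jordan block has size 3 (the smallest k with rank((A - 4I)^k) = rank((A - 4I)^(k+1))).

So m_A(x) = (x - 4)^3.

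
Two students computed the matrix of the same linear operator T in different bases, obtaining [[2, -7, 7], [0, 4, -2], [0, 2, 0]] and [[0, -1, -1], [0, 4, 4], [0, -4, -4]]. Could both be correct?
trace(A) = 6 but trace(B) = 0. The trace is a similarity invariant, so A and B are not similar.

No.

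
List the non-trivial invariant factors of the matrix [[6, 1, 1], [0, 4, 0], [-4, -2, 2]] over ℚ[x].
The Jordan structure of A has elementary divisors (x - 4)^2, (x - 4). Arranging the block sizes at each eigenvalue in decreasing order and taking row products gives the invariant factors.

Invariant factors (smallest first, each dividing the next): x - 4, (x - 4)^2.

Check: the last factor (x - 4)^2 is the minimal polynomial, and the product (x - 4)^3 is the characteristic polynomial.

x - 4, (x - 4)^2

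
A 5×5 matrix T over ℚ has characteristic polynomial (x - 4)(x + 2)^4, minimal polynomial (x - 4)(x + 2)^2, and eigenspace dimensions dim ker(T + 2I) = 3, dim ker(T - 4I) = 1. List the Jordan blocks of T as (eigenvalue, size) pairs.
Jordan blocks: (-2, 2), (-2, 1), (-2, 1), (4, 1)

λ = -2: algebraic multiplicity 4 (exponent in χ_T), largest block size 2 (exponent in m_T), 3 blocks (geometric multiplicity). These force block sizes [2, 1, 1].
λ = 4: algebraic multiplicity 1 (exponent in χ_T), largest block size 1 (exponent in m_T), 1 block (geometric multiplicity). This forces block sizes [1].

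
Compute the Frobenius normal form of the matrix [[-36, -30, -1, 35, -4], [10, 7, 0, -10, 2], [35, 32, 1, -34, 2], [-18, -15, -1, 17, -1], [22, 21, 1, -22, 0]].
R = [[-3, 0, 0, 0, 0], [0, 0, 0, 0, -9], [0, 1, 0, 0, -24], [0, 0, 1, 0, -22], [0, 0, 0, 1, -8]]

The invariant factors of A (the non-unit diagonal entries of the Smith normal form of xI - A over ℚ[x]) are x + 3, (x + 1)^2(x + 3)^2, each dividing the next. The characteristic polynomial is their product, (x + 1)^2(x + 3)^3.

The rational canonical form is the block-diagonal matrix of companion matrices C(f_i):
R = [[-3, 0, 0, 0, 0], [0, 0, 0, 0, -9], [0, 1, 0, 0, -24], [0, 0, 1, 0, -22], [0, 0, 0, 1, -8]].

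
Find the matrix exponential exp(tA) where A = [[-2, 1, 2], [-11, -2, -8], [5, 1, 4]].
e^{tA} = [[(1 - t)*e^{-t}, t*e^{-t}, 2*t*e^{-t}], [(-5*t - 2*e^{3*t} + 2)*e^{-t}, (5*t - 2*e^{3*t} + 3)*e^{-t}, 2*(5*t - 3*e^{3*t} + 3)*e^{-t}], [(2*t + e^{3*t} - 1)*e^{-t}, (-2*t + e^{3*t} - 1)*e^{-t}, (-4*t + 3*e^{3*t} - 2)*e^{-t}]]

A has Jordan form J = [[-1, 1, 0], [0, -1, 0], [0, 0, 2]] with A = PJP^{-1}, so e^{tA} = P e^{tJ} P^{-1}.

For a Jordan block J_k(λ), e^{tJ_k(λ)} = e^{λt} · (I + tN + t^2 N^2/2! + ... + t^{k-1} N^{k-1}/(k-1)!) where N is the nilpotent superdiagonal part.

Assembling the blocks and conjugating back gives the entries of e^{tA} as shown above.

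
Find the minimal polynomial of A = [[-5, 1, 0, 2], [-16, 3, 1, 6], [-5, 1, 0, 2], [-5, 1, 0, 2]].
m_A(x) = x^3

The characteristic polynomial factors as x^4. The minimal polynomial is ∏(x - λ)^{k_λ} where k_λ is the size of the largest Jordan block at λ.

For λ = 0: rank(A) = 2, and the largest Jordan block has size 3 (the smallest k with rank(A^k) = rank(A^(k+1))).

So m_A(x) = x^3.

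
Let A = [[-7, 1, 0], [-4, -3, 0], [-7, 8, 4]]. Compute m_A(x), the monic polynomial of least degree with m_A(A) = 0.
The characteristic polynomial factors as (x - 4)(x + 5)^2. The minimal polynomial is ∏(x - λ)^{k_λ} where k_λ is the size of the largest Jordan block at λ.

For λ = -5: rank(A + 5I) = 2, and the largest Jordan block has size 2 (the smallest k with rank((A + 5I)^k) = rank((A + 5I)^(k+1))).
For λ = 4: rank(A - 4I) = 2, and the largest Jordan block has size 1 (the smallest k with rank((A - 4I)^k) = rank((A - 4I)^(k+1))).

So m_A(x) = (x - 4)(x + 5)^2.

m_A(x) = (x - 4)(x + 5)^2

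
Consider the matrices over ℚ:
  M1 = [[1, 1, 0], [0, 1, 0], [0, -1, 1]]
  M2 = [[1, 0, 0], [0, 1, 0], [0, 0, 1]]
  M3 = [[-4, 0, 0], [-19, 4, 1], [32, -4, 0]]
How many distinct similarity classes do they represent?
Characteristic polynomials: χ_{M1} = (x - 1)^3, χ_{M2} = (x - 1)^3, χ_{M3} = (x - 2)^2(x + 4).

{M1}: invariant factors x - 1, (x - 1)^2.

{M2}: invariant factors x - 1, x - 1, x - 1.

{M3}: invariant factors (x - 2)^2(x + 4).

Matrices are similar if and only if their invariant-factor lists agree; the partition into similarity classes is {M1}, {M2}, {M3}.

3 classes: {M1}, {M2}, {M3}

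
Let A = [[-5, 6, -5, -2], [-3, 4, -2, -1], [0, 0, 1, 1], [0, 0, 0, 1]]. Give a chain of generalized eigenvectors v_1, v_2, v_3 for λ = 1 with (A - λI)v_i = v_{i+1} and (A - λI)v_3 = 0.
v_1 = [[-1, 0, 1, 1]]^T, v_2 = [[-1, 0, 1, 0]]^T, v_3 = [[1, 1, 0, 0]]^T

We seek v_1 ∈ ker((A - I)^3) \ ker((A - I)^2), then set v_{i+1} = (A - I) v_i.

One such chain is v_1 = [[-1, 0, 1, 1]]^T, v_2 = [[-1, 0, 1, 0]]^T, v_3 = [[1, 1, 0, 0]]^T. Check: (A - I) v_3 = [[0, 0, 0, 0]]^T = 0.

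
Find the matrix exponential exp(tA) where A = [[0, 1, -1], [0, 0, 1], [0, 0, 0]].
e^{tA} = [[1, t, t*(t - 2)/2], [0, 1, t], [0, 0, 1]]

A has Jordan form J = [[0, 1, 0], [0, 0, 1], [0, 0, 0]] with A = PJP^{-1}, so e^{tA} = P e^{tJ} P^{-1}.

For a Jordan block J_k(λ), e^{tJ_k(λ)} = e^{λt} · (I + tN + t^2 N^2/2! + ... + t^{k-1} N^{k-1}/(k-1)!) where N is the nilpotent superdiagonal part.

Assembling the blocks and conjugating back gives the entries of e^{tA} as shown above.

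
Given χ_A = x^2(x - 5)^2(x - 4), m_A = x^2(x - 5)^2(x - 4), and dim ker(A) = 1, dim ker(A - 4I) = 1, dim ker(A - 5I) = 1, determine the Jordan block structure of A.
λ = 0: algebraic multiplicity 2 (exponent in χ_A), largest block size 2 (exponent in m_A), 1 block (geometric multiplicity). This forces block sizes [2].
λ = 4: algebraic multiplicity 1 (exponent in χ_A), largest block size 1 (exponent in m_A), 1 block (geometric multiplicity). This forces block sizes [1].
λ = 5: algebraic multiplicity 2 (exponent in χ_A), largest block size 2 (exponent in m_A), 1 block (geometric multiplicity). This forces block sizes [2].

Jordan blocks: (0, 2), (4, 1), (5, 2)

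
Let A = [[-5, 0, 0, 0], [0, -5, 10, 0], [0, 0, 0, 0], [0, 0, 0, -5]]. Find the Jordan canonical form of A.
The characteristic polynomial is det(xI - A) = x(x + 5)^3, so the eigenvalues are -5 (algebraic multiplicity 3), 0 (algebraic multiplicity 1).

For λ = -5: rank(A + 5I) = 1. The eigenspace has dimension 4 - 1 = 3, so there are 3 Jordan blocks; the rank sequence gives block sizes [1, 1, 1].

For λ = 0: algebraic multiplicity 1 gives one 1×1 block.

Assembling the blocks gives the Jordan form J above.

J = [[-5, 0, 0, 0], [0, -5, 0, 0], [0, 0, -5, 0], [0, 0, 0, 0]]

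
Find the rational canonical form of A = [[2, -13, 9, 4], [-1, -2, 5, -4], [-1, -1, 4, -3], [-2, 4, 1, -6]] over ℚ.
The invariant factors of A (the non-unit diagonal entries of the Smith normal form of xI - A over ℚ[x]) are (x - 1)(x + 1)^3, each dividing the next. The characteristic polynomial is their product, (x - 1)(x + 1)^3.

The rational canonical form is the block-diagonal matrix of companion matrices C(f_i):
R = [[0, 0, 0, 1], [1, 0, 0, 2], [0, 1, 0, 0], [0, 0, 1, -2]].

R = [[0, 0, 0, 1], [1, 0, 0, 2], [0, 1, 0, 0], [0, 0, 1, -2]]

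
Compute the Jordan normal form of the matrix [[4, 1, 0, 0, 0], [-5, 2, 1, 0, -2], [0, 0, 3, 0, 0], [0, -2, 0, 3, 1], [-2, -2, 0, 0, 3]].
The characteristic polynomial is det(xI - A) = (x - 3)^5, so the eigenvalues are 3 (algebraic multiplicity 5).

For λ = 3: rank(A - 3I) = 3, rank((A - 3I)^2) = 1, rank((A - 3I)^3) = 0. The eigenspace has dimension 5 - 3 = 2, so there are 2 Jordan blocks; the rank sequence gives block sizes [3, 2].

Assembling the blocks gives the Jordan form J above.

J = [[3, 1, 0, 0, 0], [0, 3, 1, 0, 0], [0, 0, 3, 0, 0], [0, 0, 0, 3, 1], [0, 0, 0, 0, 3]]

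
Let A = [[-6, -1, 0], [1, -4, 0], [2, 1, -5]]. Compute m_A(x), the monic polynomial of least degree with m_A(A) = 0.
The characteristic polynomial factors as (x + 5)^3. The minimal polynomial is ∏(x - λ)^{k_λ} where k_λ is the size of the largest Jordan block at λ.

For λ = -5: rank(A + 5I) = 2, and the largest Jordan block has size 3 (the smallest k with rank((A + 5I)^k) = rank((A + 5I)^(k+1))).

So m_A(x) = (x + 5)^3.

m_A(x) = (x + 5)^3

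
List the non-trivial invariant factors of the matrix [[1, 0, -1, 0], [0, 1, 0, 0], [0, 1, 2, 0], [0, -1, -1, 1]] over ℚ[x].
The Jordan structure of A has elementary divisors (x - 1)^2, (x - 1), (x - 2). Arranging the block sizes at each eigenvalue in decreasing order and taking row products gives the invariant factors.

Invariant factors (smallest first, each dividing the next): x - 1, (x - 2)(x - 1)^2.

Check: the last factor (x - 2)(x - 1)^2 is the minimal polynomial, and the product (x - 2)(x - 1)^3 is the characteristic polynomial.

x - 1, (x - 2)(x - 1)^2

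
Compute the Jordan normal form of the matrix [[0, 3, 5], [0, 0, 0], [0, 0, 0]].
J = [[0, 1, 0], [0, 0, 0], [0, 0, 0]]

The characteristic polynomial is det(xI - A) = x^3, so the eigenvalues are 0 (algebraic multiplicity 3).

For λ = 0: rank(A) = 1, rank(A^2) = 0. The eigenspace has dimension 3 - 1 = 2, so there are 2 Jordan blocks; the rank sequence gives block sizes [2, 1].

Assembling the blocks gives the Jordan form J above.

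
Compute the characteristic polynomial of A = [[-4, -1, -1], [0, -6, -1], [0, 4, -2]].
χ_A(x) = (x + 4)^3

xI - A = [[x + 4, 1, 1], [0, x + 6, 1], [0, -4, x + 2]].

Expanding det(xI - A) along the first row:
det(xI - A) = + (x + 4)·det([[x + 6, 1], [-4, x + 2]]) - (1)·det([[0, 1], [0, x + 2]]) + (1)·det([[0, x + 6], [0, -4]]).

Evaluating gives χ_A(x) = x^3 + 12x^2 + 48x + 64 = (x + 4)^3.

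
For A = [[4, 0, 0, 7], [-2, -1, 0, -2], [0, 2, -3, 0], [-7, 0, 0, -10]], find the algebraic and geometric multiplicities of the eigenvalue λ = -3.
The characteristic polynomial is (x + 1)(x + 3)^3, so the factor x + 3 appears with exponent 3: the algebraic multiplicity is 3.

rank(A + 3I) = 2, so the eigenspace has dimension 4 - 2 = 2: the geometric multiplicity is 2.

Since 2 < 3, A is not diagonalizable.

algebraic multiplicity 3, geometric multiplicity 2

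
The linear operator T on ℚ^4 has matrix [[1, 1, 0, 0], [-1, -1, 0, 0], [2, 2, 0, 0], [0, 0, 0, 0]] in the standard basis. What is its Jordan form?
J = [[0, 1, 0, 0], [0, 0, 0, 0], [0, 0, 0, 0], [0, 0, 0, 0]]

The characteristic polynomial is det(xI - A) = x^4, so the eigenvalues are 0 (algebraic multiplicity 4).

For λ = 0: rank(A) = 1, rank(A^2) = 0. The eigenspace has dimension 4 - 1 = 3, so there are 3 Jordan blocks; the rank sequence gives block sizes [2, 1, 1].

Assembling the blocks gives the Jordan form J above.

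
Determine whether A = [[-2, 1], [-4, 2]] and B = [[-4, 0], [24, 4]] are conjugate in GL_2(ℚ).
χ_A(x) = x^2 but χ_B(x) = (x - 4)(x + 4). The characteristic polynomial is a similarity invariant, so A and B are not similar.

No.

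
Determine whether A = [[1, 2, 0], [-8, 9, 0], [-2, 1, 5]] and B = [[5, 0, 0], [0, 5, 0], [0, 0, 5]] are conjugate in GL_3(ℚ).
Both have characteristic polynomial (x - 5)^3, but the minimal polynomial of A is (x - 5)^2 while the minimal polynomial of B is x - 5. The minimal polynomial is a similarity invariant, so A and B are not similar.

No.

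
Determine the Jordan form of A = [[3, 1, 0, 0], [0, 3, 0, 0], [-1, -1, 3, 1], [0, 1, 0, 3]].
J = [[3, 1, 0, 0], [0, 3, 0, 0], [0, 0, 3, 1], [0, 0, 0, 3]]

The characteristic polynomial is det(xI - A) = (x - 3)^4, so the eigenvalues are 3 (algebraic multiplicity 4).

For λ = 3: rank(A - 3I) = 2, rank((A - 3I)^2) = 0. The eigenspace has dimension 4 - 2 = 2, so there are 2 Jordan blocks; the rank sequence gives block sizes [2, 2].

Assembling the blocks gives the Jordan form J above.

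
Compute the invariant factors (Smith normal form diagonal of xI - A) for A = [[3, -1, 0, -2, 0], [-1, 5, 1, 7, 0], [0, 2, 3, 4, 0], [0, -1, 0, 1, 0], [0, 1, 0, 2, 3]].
x - 3, x - 3, (x - 3)^3

The Jordan structure of A has elementary divisors (x - 3)^3, (x - 3), (x - 3). Arranging the block sizes at each eigenvalue in decreasing order and taking row products gives the invariant factors.

Invariant factors (smallest first, each dividing the next): x - 3, x - 3, (x - 3)^3.

Check: the last factor (x - 3)^3 is the minimal polynomial, and the product (x - 3)^5 is the characteristic polynomial.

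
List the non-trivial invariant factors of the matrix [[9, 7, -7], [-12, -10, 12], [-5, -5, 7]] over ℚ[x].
x - 2, (x - 2)^2

The Jordan structure of A has elementary divisors (x - 2)^2, (x - 2). Arranging the block sizes at each eigenvalue in decreasing order and taking row products gives the invariant factors.

Invariant factors (smallest first, each dividing the next): x - 2, (x - 2)^2.

Check: the last factor (x - 2)^2 is the minimal polynomial, and the product (x - 2)^3 is the characteristic polynomial.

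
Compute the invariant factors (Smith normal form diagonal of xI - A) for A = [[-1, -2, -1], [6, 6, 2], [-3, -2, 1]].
The Jordan structure of A has elementary divisors (x - 2)^2, (x - 2). Arranging the block sizes at each eigenvalue in decreasing order and taking row products gives the invariant factors.

Invariant factors (smallest first, each dividing the next): x - 2, (x - 2)^2.

Check: the last factor (x - 2)^2 is the minimal polynomial, and the product (x - 2)^3 is the characteristic polynomial.

x - 2, (x - 2)^2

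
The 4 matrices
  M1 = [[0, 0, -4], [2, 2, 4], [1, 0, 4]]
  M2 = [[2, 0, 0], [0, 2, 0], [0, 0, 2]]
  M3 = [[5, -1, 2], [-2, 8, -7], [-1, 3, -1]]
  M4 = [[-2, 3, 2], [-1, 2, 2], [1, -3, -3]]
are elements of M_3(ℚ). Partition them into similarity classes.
Characteristic polynomials: χ_{M1} = (x - 2)^3, χ_{M2} = (x - 2)^3, χ_{M3} = (x - 4)^3, χ_{M4} = (x + 1)^3.

{M1}: invariant factors x - 2, (x - 2)^2.

{M2}: invariant factors x - 2, x - 2, x - 2.

{M3}: invariant factors (x - 4)^3.

{M4}: invariant factors x + 1, (x + 1)^2.

Matrices are similar if and only if their invariant-factor lists agree; the partition into similarity classes is {M1}, {M2}, {M3}, {M4}.

4 classes: {M1}, {M2}, {M3}, {M4}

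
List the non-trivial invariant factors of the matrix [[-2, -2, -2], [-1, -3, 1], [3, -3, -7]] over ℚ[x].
x + 4, (x + 4)^2

The Jordan structure of A has elementary divisors (x + 4)^2, (x + 4). Arranging the block sizes at each eigenvalue in decreasing order and taking row products gives the invariant factors.

Invariant factors (smallest first, each dividing the next): x + 4, (x + 4)^2.

Check: the last factor (x + 4)^2 is the minimal polynomial, and the product (x + 4)^3 is the characteristic polynomial.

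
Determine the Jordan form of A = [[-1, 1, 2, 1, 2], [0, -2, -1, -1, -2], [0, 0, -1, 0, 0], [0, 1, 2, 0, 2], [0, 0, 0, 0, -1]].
J = [[-1, 1, 0, 0, 0], [0, -1, 1, 0, 0], [0, 0, -1, 0, 0], [0, 0, 0, -1, 0], [0, 0, 0, 0, -1]]

The characteristic polynomial is det(xI - A) = (x + 1)^5, so the eigenvalues are -1 (algebraic multiplicity 5).

For λ = -1: rank(A + I) = 2, rank((A + I)^2) = 1, rank((A + I)^3) = 0. The eigenspace has dimension 5 - 2 = 3, so there are 3 Jordan blocks; the rank sequence gives block sizes [3, 1, 1].

Assembling the blocks gives the Jordan form J above.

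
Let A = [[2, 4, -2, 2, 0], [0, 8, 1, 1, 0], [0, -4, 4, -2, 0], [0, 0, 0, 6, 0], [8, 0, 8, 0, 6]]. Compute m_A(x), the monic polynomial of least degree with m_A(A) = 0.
The characteristic polynomial factors as (x - 6)^4(x - 2). The minimal polynomial is ∏(x - λ)^{k_λ} where k_λ is the size of the largest Jordan block at λ.

For λ = 2: rank(A - 2I) = 4, and the largest Jordan block has size 1 (the smallest k with rank((A - 2I)^k) = rank((A - 2I)^(k+1))).
For λ = 6: rank(A - 6I) = 2, and the largest Jordan block has size 2 (the smallest k with rank((A - 6I)^k) = rank((A - 6I)^(k+1))).

So m_A(x) = (x - 6)^2(x - 2).

m_A(x) = (x - 6)^2(x - 2)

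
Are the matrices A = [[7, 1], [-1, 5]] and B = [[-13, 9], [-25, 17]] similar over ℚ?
No.

trace(A) = 12 but trace(B) = 4. The trace is a similarity invariant, so A and B are not similar.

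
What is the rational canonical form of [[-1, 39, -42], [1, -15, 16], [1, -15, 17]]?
The invariant factors of A (the non-unit diagonal entries of the Smith normal form of xI - A over ℚ[x]) are (x - 3)(x - 2)(x + 4), each dividing the next. The characteristic polynomial is their product, (x - 3)(x - 2)(x + 4).

The rational canonical form is the block-diagonal matrix of companion matrices C(f_i):
R = [[0, 0, -24], [1, 0, 14], [0, 1, 1]].

R = [[0, 0, -24], [1, 0, 14], [0, 1, 1]]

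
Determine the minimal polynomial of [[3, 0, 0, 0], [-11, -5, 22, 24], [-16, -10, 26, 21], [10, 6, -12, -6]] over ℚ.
m_A(x) = (x - 6)^2(x - 3)^2

The characteristic polynomial factors as (x - 6)^2(x - 3)^2. The minimal polynomial is ∏(x - λ)^{k_λ} where k_λ is the size of the largest Jordan block at λ.

For λ = 3: rank(A - 3I) = 3, and the largest Jordan block has size 2 (the smallest k with rank((A - 3I)^k) = rank((A - 3I)^(k+1))).
For λ = 6: rank(A - 6I) = 3, and the largest Jordan block has size 2 (the smallest k with rank((A - 6I)^k) = rank((A - 6I)^(k+1))).

So m_A(x) = (x - 6)^2(x - 3)^2.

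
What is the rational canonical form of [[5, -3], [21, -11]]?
The invariant factors of A (the non-unit diagonal entries of the Smith normal form of xI - A over ℚ[x]) are (x + 2)(x + 4), each dividing the next. The characteristic polynomial is their product, (x + 2)(x + 4).

The rational canonical form is the block-diagonal matrix of companion matrices C(f_i):
R = [[0, -8], [1, -6]].

R = [[0, -8], [1, -6]]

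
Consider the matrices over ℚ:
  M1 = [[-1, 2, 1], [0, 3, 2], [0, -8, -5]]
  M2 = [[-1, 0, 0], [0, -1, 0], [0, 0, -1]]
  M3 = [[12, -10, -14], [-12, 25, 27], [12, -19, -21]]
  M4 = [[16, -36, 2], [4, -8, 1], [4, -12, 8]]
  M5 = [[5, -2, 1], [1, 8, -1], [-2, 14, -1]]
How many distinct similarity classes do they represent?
Characteristic polynomials: χ_{M1} = (x + 1)^3, χ_{M2} = (x + 1)^3, χ_{M3} = (x - 6)^2(x - 4), χ_{M4} = (x - 6)^2(x - 4), χ_{M5} = (x - 6)(x - 3)^2.

{M1}: invariant factors x + 1, (x + 1)^2.

{M2}: invariant factors x + 1, x + 1, x + 1.

{M3, M4}: invariant factors (x - 6)^2(x - 4).

{M5}: invariant factors (x - 6)(x - 3)^2.

Matrices are similar if and only if their invariant-factor lists agree; the partition into similarity classes is {M1}, {M2}, {M3, M4}, {M5}.

4 classes: {M1}, {M2}, {M3, M4}, {M5}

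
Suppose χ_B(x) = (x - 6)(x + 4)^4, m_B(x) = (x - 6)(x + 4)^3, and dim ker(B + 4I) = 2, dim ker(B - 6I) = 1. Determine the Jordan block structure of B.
Jordan blocks: (-4, 3), (-4, 1), (6, 1)

λ = -4: algebraic multiplicity 4 (exponent in χ_B), largest block size 3 (exponent in m_B), 2 blocks (geometric multiplicity). These force block sizes [3, 1].
λ = 6: algebraic multiplicity 1 (exponent in χ_B), largest block size 1 (exponent in m_B), 1 block (geometric multiplicity). This forces block sizes [1].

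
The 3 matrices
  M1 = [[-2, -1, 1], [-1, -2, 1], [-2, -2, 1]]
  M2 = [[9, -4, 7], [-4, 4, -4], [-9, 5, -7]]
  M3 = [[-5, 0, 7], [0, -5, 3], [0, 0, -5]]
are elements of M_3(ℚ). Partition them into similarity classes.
Characteristic polynomials: χ_{M1} = (x + 1)^3, χ_{M2} = (x - 2)^3, χ_{M3} = (x + 5)^3.

{M1}: invariant factors x + 1, (x + 1)^2.

{M2}: invariant factors (x - 2)^3.

{M3}: invariant factors x + 5, (x + 5)^2.

Matrices are similar if and only if their invariant-factor lists agree; the partition into similarity classes is {M1}, {M2}, {M3}.

3 classes: {M1}, {M2}, {M3}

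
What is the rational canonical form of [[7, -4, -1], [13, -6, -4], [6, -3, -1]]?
R = [[0, 0, 5], [1, 0, -3], [0, 1, 0]]

The invariant factors of A (the non-unit diagonal entries of the Smith normal form of xI - A over ℚ[x]) are x^3 + 3x - 5, each dividing the next. The characteristic polynomial is their product, x^3 + 3x - 5.

The rational canonical form is the block-diagonal matrix of companion matrices C(f_i):
R = [[0, 0, 5], [1, 0, -3], [0, 1, 0]].

Note the characteristic polynomial does not split into linear factors over ℚ, so A has no Jordan form over ℚ; the rational canonical form exists over any field.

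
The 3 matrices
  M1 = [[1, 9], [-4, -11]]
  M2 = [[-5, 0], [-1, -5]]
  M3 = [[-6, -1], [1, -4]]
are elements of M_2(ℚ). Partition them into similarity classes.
Characteristic polynomials: χ_{M1} = (x + 5)^2, χ_{M2} = (x + 5)^2, χ_{M3} = (x + 5)^2.

{M1, M2, M3}: invariant factors (x + 5)^2.

Matrices are similar if and only if their invariant-factor lists agree; the partition into similarity classes is {M1, M2, M3}.

1 class: {M1, M2, M3}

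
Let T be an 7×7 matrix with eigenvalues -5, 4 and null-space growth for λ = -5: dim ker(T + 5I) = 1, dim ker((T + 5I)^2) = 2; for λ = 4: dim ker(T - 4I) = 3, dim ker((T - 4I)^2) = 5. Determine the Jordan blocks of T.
λ = -5: successive nullity increments [1, 1] count blocks of size ≥ k; block sizes are [2].
λ = 4: successive nullity increments [3, 2] count blocks of size ≥ k; block sizes are [2, 2, 1].

Jordan blocks: (-5, 2), (4, 2), (4, 2), (4, 1)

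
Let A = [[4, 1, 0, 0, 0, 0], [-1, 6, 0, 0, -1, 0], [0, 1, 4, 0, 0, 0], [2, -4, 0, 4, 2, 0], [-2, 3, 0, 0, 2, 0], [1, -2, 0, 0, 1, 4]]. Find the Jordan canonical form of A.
The characteristic polynomial is det(xI - A) = (x - 4)^6, so the eigenvalues are 4 (algebraic multiplicity 6).

For λ = 4: rank(A - 4I) = 2, rank((A - 4I)^2) = 1, rank((A - 4I)^3) = 0. The eigenspace has dimension 6 - 2 = 4, so there are 4 Jordan blocks; the rank sequence gives block sizes [3, 1, 1, 1].

Assembling the blocks gives the Jordan form J above.

J = [[4, 1, 0, 0, 0, 0], [0, 4, 1, 0, 0, 0], [0, 0, 4, 0, 0, 0], [0, 0, 0, 4, 0, 0], [0, 0, 0, 0, 4, 0], [0, 0, 0, 0, 0, 4]]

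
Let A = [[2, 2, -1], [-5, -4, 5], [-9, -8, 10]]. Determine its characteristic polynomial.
xI - A = [[x - 2, -2, 1], [5, x + 4, -5], [9, 8, x - 10]].

Expanding det(xI - A) along the first row:
det(xI - A) = + (x - 2)·det([[x + 4, -5], [8, x - 10]]) - (-2)·det([[5, -5], [9, x - 10]]) + (1)·det([[5, x + 4], [9, 8]]).

Evaluating gives χ_A(x) = x^3 - 8x^2 + 13x - 6 = (x - 6)(x - 1)^2.

χ_A(x) = (x - 6)(x - 1)^2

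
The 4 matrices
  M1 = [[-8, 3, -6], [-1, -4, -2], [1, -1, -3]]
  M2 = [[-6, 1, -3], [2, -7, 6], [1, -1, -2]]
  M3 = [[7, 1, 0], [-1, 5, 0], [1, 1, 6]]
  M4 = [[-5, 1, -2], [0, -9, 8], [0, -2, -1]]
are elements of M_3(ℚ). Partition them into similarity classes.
Characteristic polynomials: χ_{M1} = (x + 5)^3, χ_{M2} = (x + 5)^3, χ_{M3} = (x - 6)^3, χ_{M4} = (x + 5)^3.

{M1, M2, M4}: invariant factors x + 5, (x + 5)^2.

{M3}: invariant factors x - 6, (x - 6)^2.

Matrices are similar if and only if their invariant-factor lists agree; the partition into similarity classes is {M1, M2, M4}, {M3}.

2 classes: {M1, M2, M4}, {M3}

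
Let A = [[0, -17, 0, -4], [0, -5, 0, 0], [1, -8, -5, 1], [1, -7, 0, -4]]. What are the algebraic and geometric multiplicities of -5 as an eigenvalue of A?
algebraic multiplicity 2, geometric multiplicity 1

The characteristic polynomial is (x + 2)^2(x + 5)^2, so the factor x + 5 appears with exponent 2: the algebraic multiplicity is 2.

rank(A + 5I) = 3, so the eigenspace has dimension 4 - 3 = 1: the geometric multiplicity is 1.

Since 1 < 2, A is not diagonalizable.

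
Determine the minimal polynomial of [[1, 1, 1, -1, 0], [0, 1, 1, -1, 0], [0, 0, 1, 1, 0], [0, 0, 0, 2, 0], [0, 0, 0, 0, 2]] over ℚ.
m_A(x) = (x - 2)(x - 1)^3

The characteristic polynomial factors as (x - 2)^2(x - 1)^3. The minimal polynomial is ∏(x - λ)^{k_λ} where k_λ is the size of the largest Jordan block at λ.

For λ = 1: rank(A - I) = 4, and the largest Jordan block has size 3 (the smallest k with rank((A - I)^k) = rank((A - I)^(k+1))).
For λ = 2: rank(A - 2I) = 3, and the largest Jordan block has size 1 (the smallest k with rank((A - 2I)^k) = rank((A - 2I)^(k+1))).

So m_A(x) = (x - 2)(x - 1)^3.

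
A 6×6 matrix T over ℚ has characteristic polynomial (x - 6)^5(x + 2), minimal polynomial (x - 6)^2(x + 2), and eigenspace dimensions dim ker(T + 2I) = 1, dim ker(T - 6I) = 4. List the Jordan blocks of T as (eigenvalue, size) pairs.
Jordan blocks: (-2, 1), (6, 2), (6, 1), (6, 1), (6, 1)

λ = -2: algebraic multiplicity 1 (exponent in χ_T), largest block size 1 (exponent in m_T), 1 block (geometric multiplicity). This forces block sizes [1].
λ = 6: algebraic multiplicity 5 (exponent in χ_T), largest block size 2 (exponent in m_T), 4 blocks (geometric multiplicity). These force block sizes [2, 1, 1, 1].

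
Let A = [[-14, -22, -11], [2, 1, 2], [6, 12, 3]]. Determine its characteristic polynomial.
xI - A = [[x + 14, 22, 11], [-2, x - 1, -2], [-6, -12, x - 3]].

Expanding det(xI - A) along the first row:
det(xI - A) = + (x + 14)·det([[x - 1, -2], [-12, x - 3]]) - (22)·det([[-2, -2], [-6, x - 3]]) + (11)·det([[-2, x - 1], [-6, -12]]).

Evaluating gives χ_A(x) = x^3 + 10x^2 + 33x + 36 = (x + 3)^2(x + 4).

χ_A(x) = (x + 3)^2(x + 4)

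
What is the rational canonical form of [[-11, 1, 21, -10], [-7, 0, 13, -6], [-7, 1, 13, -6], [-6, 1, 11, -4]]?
The invariant factors of A (the non-unit diagonal entries of the Smith normal form of xI - A over ℚ[x]) are (x + 2)(x^3 + 2x - 2), each dividing the next. The characteristic polynomial is their product, (x + 2)(x^3 + 2x - 2).

The rational canonical form is the block-diagonal matrix of companion matrices C(f_i):
R = [[0, 0, 0, 4], [1, 0, 0, -2], [0, 1, 0, -2], [0, 0, 1, -2]].

Note the characteristic polynomial does not split into linear factors over ℚ, so A has no Jordan form over ℚ; the rational canonical form exists over any field.

R = [[0, 0, 0, 4], [1, 0, 0, -2], [0, 1, 0, -2], [0, 0, 1, -2]]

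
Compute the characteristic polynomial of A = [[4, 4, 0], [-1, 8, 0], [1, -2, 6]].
xI - A = [[x - 4, -4, 0], [1, x - 8, 0], [-1, 2, x - 6]].

Expanding det(xI - A) along the first row:
det(xI - A) = + (x - 4)·det([[x - 8, 0], [2, x - 6]]) - (-4)·det([[1, 0], [-1, x - 6]]) + (0)·det([[1, x - 8], [-1, 2]]).

Evaluating gives χ_A(x) = x^3 - 18x^2 + 108x - 216 = (x - 6)^3.

χ_A(x) = (x - 6)^3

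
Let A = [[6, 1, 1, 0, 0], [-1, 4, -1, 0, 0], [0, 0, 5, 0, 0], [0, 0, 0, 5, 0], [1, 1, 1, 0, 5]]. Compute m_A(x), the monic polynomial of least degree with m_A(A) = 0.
The characteristic polynomial factors as (x - 5)^5. The minimal polynomial is ∏(x - λ)^{k_λ} where k_λ is the size of the largest Jordan block at λ.

For λ = 5: rank(A - 5I) = 1, and the largest Jordan block has size 2 (the smallest k with rank((A - 5I)^k) = rank((A - 5I)^(k+1))).

So m_A(x) = (x - 5)^2.

m_A(x) = (x - 5)^2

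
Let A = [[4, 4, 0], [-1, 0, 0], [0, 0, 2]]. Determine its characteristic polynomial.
xI - A = [[x - 4, -4, 0], [1, x, 0], [0, 0, x - 2]].

Expanding det(xI - A) along the first row:
det(xI - A) = + (x - 4)·det([[x, 0], [0, x - 2]]) - (-4)·det([[1, 0], [0, x - 2]]) + (0)·det([[1, x], [0, 0]]).

Evaluating gives χ_A(x) = x^3 - 6x^2 + 12x - 8 = (x - 2)^3.

χ_A(x) = (x - 2)^3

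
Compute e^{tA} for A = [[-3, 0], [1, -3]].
e^{tA} = [[e^{-3*t}, 0], [t*e^{-3*t}, e^{-3*t}]]

A has Jordan form J = [[-3, 1], [0, -3]] with A = PJP^{-1}, so e^{tA} = P e^{tJ} P^{-1}.

For a Jordan block J_k(λ), e^{tJ_k(λ)} = e^{λt} · (I + tN + t^2 N^2/2! + ... + t^{k-1} N^{k-1}/(k-1)!) where N is the nilpotent superdiagonal part.

Assembling the blocks and conjugating back gives the entries of e^{tA} as shown above.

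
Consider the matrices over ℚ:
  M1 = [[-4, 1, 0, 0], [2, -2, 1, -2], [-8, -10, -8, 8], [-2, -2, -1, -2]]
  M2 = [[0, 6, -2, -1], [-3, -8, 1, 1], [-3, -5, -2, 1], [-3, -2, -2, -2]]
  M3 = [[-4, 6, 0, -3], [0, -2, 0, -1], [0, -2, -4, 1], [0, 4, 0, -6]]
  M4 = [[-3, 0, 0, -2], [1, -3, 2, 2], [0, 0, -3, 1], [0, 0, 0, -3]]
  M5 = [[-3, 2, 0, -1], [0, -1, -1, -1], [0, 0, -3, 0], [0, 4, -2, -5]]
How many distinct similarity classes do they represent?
3 classes: {M1}, {M2, M4, M5}, {M3}

Characteristic polynomials: χ_{M1} = (x + 4)^4, χ_{M2} = (x + 3)^4, χ_{M3} = (x + 4)^4, χ_{M4} = (x + 3)^4, χ_{M5} = (x + 3)^4.

{M1}: invariant factors x + 4, (x + 4)^3.

{M2, M4, M5}: invariant factors (x + 3)^2, (x + 3)^2.

{M3}: invariant factors x + 4, x + 4, (x + 4)^2.

Matrices are similar if and only if their invariant-factor lists agree; the partition into similarity classes is {M1}, {M2, M4, M5}, {M3}.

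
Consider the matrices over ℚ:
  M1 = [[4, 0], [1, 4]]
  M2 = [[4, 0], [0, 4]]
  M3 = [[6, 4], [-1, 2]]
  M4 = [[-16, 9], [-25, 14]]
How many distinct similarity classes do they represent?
3 classes: {M1, M3}, {M2}, {M4}

Characteristic polynomials: χ_{M1} = (x - 4)^2, χ_{M2} = (x - 4)^2, χ_{M3} = (x - 4)^2, χ_{M4} = (x + 1)^2.

{M1, M3}: invariant factors (x - 4)^2.

{M2}: invariant factors x - 4, x - 4.

{M4}: invariant factors (x + 1)^2.

Matrices are similar if and only if their invariant-factor lists agree; the partition into similarity classes is {M1, M3}, {M2}, {M4}.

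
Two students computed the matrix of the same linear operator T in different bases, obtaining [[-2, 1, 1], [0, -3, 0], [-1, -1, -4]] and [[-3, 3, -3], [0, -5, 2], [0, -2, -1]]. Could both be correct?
Yes.

Two matrices over a field are similar if and only if they have the same invariant factors.

Both A and B have characteristic polynomial (x + 3)^3 and minimal polynomial (x + 3)^2. Computing further, both have invariant factors x + 3, (x + 3)^2. Hence A and B are similar.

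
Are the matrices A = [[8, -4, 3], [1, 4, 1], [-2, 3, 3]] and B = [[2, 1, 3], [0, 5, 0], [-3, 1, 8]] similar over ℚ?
No.

Both have characteristic polynomial (x - 5)^3, but the minimal polynomial of A is (x - 5)^3 while the minimal polynomial of B is (x - 5)^2. The minimal polynomial is a similarity invariant, so A and B are not similar.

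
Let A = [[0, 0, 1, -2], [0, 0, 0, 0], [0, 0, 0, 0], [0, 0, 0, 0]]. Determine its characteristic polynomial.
xI - A = [[x, 0, -1, 2], [0, x, 0, 0], [0, 0, x, 0], [0, 0, 0, x]].

Expanding det(xI - A) along the first row:
det(xI - A) = + (x)·det([[x, 0, 0], [0, x, 0], [0, 0, x]]) - (0)·det([[0, 0, 0], [0, x, 0], [0, 0, x]]) + (-1)·det([[0, x, 0], [0, 0, 0], [0, 0, x]]) - (2)·det([[0, x, 0], [0, 0, x], [0, 0, 0]]).

Evaluating gives χ_A(x) = x^4.

χ_A(x) = x^4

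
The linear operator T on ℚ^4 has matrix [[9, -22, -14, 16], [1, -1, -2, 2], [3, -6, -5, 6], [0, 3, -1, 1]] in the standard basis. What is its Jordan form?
The characteristic polynomial is det(xI - A) = (x - 1)^4, so the eigenvalues are 1 (algebraic multiplicity 4).

For λ = 1: rank(A - I) = 2, rank((A - I)^2) = 0. The eigenspace has dimension 4 - 2 = 2, so there are 2 Jordan blocks; the rank sequence gives block sizes [2, 2].

Assembling the blocks gives the Jordan form J above.

J = [[1, 1, 0, 0], [0, 1, 0, 0], [0, 0, 1, 1], [0, 0, 0, 1]]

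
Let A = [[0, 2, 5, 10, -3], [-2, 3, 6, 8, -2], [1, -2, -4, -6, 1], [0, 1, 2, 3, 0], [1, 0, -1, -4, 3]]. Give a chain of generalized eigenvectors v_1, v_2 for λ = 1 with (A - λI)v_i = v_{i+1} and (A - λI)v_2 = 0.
v_1 = [[0, 1, 0, 0, 1]]^T, v_2 = [[-1, 0, -1, 1, 2]]^T

We seek v_1 ∈ ker((A - I)^2) \ ker(A - I), then set v_{i+1} = (A - I) v_i.

One such chain is v_1 = [[0, 1, 0, 0, 1]]^T, v_2 = [[-1, 0, -1, 1, 2]]^T. Check: (A - I) v_2 = [[0, 0, 0, 0, 0]]^T = 0.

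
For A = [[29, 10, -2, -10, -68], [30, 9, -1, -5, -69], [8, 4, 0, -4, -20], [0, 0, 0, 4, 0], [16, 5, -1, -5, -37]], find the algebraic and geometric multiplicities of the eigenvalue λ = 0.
The characteristic polynomial is x^2(x - 4)^2(x + 3), so the factor x appears with exponent 2: the algebraic multiplicity is 2.

rank(A) = 4, so the eigenspace has dimension 5 - 4 = 1: the geometric multiplicity is 1.

Since 1 < 2, A is not diagonalizable.

algebraic multiplicity 2, geometric multiplicity 1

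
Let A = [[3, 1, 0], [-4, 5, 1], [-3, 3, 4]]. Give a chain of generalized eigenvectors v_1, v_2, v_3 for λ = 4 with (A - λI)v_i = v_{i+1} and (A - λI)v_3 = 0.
v_1 = [[0, 0, 1]]^T, v_2 = [[0, 1, 0]]^T, v_3 = [[1, 1, 3]]^T

We seek v_1 ∈ ker((A - 4I)^3) \ ker((A - 4I)^2), then set v_{i+1} = (A - 4I) v_i.

One such chain is v_1 = [[0, 0, 1]]^T, v_2 = [[0, 1, 0]]^T, v_3 = [[1, 1, 3]]^T. Check: (A - 4I) v_3 = [[0, 0, 0]]^T = 0.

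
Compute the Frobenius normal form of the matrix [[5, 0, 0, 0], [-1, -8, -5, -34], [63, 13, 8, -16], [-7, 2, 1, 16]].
The invariant factors of A (the non-unit diagonal entries of the Smith normal form of xI - A over ℚ[x]) are x - 5, (x - 6)(x - 5)^2, each dividing the next. The characteristic polynomial is their product, (x - 6)(x - 5)^3.

The rational canonical form is the block-diagonal matrix of companion matrices C(f_i):
R = [[5, 0, 0, 0], [0, 0, 0, 150], [0, 1, 0, -85], [0, 0, 1, 16]].

R = [[5, 0, 0, 0], [0, 0, 0, 150], [0, 1, 0, -85], [0, 0, 1, 16]]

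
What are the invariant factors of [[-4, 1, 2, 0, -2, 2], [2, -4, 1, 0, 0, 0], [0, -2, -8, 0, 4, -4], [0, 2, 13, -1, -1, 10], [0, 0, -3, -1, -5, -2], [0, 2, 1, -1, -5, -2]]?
x + 4, (x + 4)^2, (x + 4)^3

The Jordan structure of A has elementary divisors (x + 4)^3, (x + 4)^2, (x + 4). Arranging the block sizes at each eigenvalue in decreasing order and taking row products gives the invariant factors.

Invariant factors (smallest first, each dividing the next): x + 4, (x + 4)^2, (x + 4)^3.

Check: the last factor (x + 4)^3 is the minimal polynomial, and the product (x + 4)^6 is the characteristic polynomial.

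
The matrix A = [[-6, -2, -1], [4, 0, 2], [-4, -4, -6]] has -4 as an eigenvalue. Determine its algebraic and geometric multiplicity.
The characteristic polynomial is (x + 4)^3, so the factor x + 4 appears with exponent 3: the algebraic multiplicity is 3.

rank(A + 4I) = 1, so the eigenspace has dimension 3 - 1 = 2: the geometric multiplicity is 2.

Since 2 < 3, A is not diagonalizable.

algebraic multiplicity 3, geometric multiplicity 2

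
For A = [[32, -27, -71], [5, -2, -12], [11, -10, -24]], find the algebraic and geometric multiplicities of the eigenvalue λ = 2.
algebraic multiplicity 3, geometric multiplicity 1

The characteristic polynomial is (x - 2)^3, so the factor x - 2 appears with exponent 3: the algebraic multiplicity is 3.

rank(A - 2I) = 2, so the eigenspace has dimension 3 - 2 = 1: the geometric multiplicity is 1.

Since 1 < 3, A is not diagonalizable.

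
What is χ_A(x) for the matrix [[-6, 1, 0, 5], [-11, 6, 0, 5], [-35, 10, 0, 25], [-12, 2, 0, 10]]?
xI - A = [[x + 6, -1, 0, -5], [11, x - 6, 0, -5], [35, -10, x, -25], [12, -2, 0, x - 10]].

Expanding det(xI - A) along the first row:
det(xI - A) = + (x + 6)·det([[x - 6, 0, -5], [-10, x, -25], [-2, 0, x - 10]]) - (-1)·det([[11, 0, -5], [35, x, -25], [12, 0, x - 10]]) + (0)·det([[11, x - 6, -5], [35, -10, -25], [12, -2, x - 10]]) - (-5)·det([[11, x - 6, 0], [35, -10, x], [12, -2, 0]]).

Evaluating gives χ_A(x) = x^4 - 10x^3 + 25x^2 = x^2(x - 5)^2.

χ_A(x) = x^2(x - 5)^2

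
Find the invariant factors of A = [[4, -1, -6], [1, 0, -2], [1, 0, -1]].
The Jordan structure of A has elementary divisors (x - 1)^3. Arranging the block sizes at each eigenvalue in decreasing order and taking row products gives the invariant factors.

Invariant factors (smallest first, each dividing the next): (x - 1)^3.

Check: the last factor (x - 1)^3 is the minimal polynomial, and the product (x - 1)^3 is the characteristic polynomial.

(x - 1)^3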